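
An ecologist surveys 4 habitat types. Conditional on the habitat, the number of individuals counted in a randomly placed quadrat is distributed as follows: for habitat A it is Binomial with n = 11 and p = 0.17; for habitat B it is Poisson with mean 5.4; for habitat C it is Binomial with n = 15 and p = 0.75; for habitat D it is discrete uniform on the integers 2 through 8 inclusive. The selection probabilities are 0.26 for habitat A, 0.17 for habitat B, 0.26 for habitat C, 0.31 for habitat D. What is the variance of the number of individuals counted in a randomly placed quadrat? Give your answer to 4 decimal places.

Per component, A: μ=1.87, E[X²]=5.049; B: μ=5.4, E[X²]=34.56; C: μ=11.25, E[X²]=129.375; D: μ=5, E[X²]=29.
E[X] = 0.26·1.87 + 0.17·5.4 + 0.26·11.25 + 0.31·5 = 5.8792.
E[X²] = 0.26·5.049 + 0.17·34.56 + 0.26·129.375 + 0.31·29 = 49.8154.
Var(X) = E[X²] − (E[X])² = 49.8154 − 34.565 = 15.2504.

15.2504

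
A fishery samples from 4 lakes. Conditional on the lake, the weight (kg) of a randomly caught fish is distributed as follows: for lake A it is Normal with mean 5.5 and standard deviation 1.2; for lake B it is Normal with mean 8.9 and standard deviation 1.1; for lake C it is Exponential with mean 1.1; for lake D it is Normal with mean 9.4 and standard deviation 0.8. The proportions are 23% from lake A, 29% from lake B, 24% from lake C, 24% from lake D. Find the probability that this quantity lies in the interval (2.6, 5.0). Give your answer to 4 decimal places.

0.0961

Conditional on each lake, P(2.6 < X < 5.0): A: 0.330629; B: 0.000195963; C: 0.0834622; D: 1.89896e-08.
By total probability, P(2.6 < X < 5.0) = 0.23·0.330629 + 0.29·0.000195963 + 0.24·0.0834622 + 0.24·1.89896e-08 = 0.0961325.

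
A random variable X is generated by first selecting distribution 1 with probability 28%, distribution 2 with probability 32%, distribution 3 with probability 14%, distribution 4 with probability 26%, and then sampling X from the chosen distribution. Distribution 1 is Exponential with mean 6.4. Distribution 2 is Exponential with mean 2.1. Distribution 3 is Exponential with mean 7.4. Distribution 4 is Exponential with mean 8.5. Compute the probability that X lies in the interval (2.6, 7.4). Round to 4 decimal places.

0.3114

Conditional on each component, P(2.6 < X < 7.4): 1: 0.35148; 2: 0.260449; 3: 0.335857; 4: 0.317768.
By total probability, P(2.6 < X < 7.4) = 0.28·0.35148 + 0.32·0.260449 + 0.14·0.335857 + 0.26·0.317768 = 0.311398.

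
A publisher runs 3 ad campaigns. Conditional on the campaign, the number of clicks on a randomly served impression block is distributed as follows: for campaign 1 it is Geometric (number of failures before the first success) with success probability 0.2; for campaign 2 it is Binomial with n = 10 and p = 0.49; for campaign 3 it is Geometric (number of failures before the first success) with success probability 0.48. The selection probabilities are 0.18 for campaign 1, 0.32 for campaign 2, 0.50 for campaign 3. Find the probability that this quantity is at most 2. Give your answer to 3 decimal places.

Conditional on each campaign, P(X ≤ 2): 1: 0.488; 2: 0.0620778; 3: 0.859392.
By total probability, P(X ≤ 2) = 0.18·0.488 + 0.32·0.0620778 + 0.5·0.859392 = 0.537401.

0.537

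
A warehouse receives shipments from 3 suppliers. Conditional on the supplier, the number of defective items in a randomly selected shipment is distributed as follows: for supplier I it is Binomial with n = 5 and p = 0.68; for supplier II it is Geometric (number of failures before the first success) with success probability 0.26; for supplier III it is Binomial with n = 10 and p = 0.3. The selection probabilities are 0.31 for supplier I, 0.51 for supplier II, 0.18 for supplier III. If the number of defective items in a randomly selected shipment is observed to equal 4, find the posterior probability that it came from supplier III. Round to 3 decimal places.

Likelihoods P(X=4 | ·): I: 0.342102; II: 0.0779651; III: 0.200121.
Posterior ∝ prior × likelihood. Numerator for III: 0.18·0.200121 = 0.0360218.
Normalizing constant: 0.31·0.342102 + 0.51·0.0779651 + 0.18·0.200121 = 0.181836.
P(III | observation) = 0.0360218 / 0.181836 = 0.198101.

0.198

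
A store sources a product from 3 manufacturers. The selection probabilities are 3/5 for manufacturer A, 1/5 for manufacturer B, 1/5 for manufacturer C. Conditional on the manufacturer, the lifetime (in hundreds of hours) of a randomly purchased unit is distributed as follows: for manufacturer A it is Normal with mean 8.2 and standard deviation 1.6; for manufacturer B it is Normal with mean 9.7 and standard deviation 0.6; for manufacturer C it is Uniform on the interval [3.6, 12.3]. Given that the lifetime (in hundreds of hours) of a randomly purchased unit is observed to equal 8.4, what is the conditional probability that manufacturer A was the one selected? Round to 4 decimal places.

Likelihoods f(8.4 | ·): A: 0.247399; B: 0.0635877; C: 0.114943.
Posterior ∝ prior × likelihood. Numerator for A: 0.6·0.247399 = 0.148439.
Normalizing constant: 0.6·0.247399 + 0.2·0.0635877 + 0.2·0.114943 = 0.184145.
P(A | observation) = 0.148439 / 0.184145 = 0.806098.

0.8061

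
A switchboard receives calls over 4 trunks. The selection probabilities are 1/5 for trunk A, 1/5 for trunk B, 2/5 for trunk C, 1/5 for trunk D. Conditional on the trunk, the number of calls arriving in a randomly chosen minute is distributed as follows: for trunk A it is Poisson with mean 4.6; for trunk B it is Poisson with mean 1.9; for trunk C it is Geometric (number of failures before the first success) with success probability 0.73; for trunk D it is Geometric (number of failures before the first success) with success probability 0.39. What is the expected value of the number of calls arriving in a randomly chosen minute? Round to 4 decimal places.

Component means — A: 4.6; B: 1.9; C: 0.369863; D: 1.5641.
E[X] = 0.2·4.6 + 0.2·1.9 + 0.4·0.369863 + 0.2·1.5641 = 1.76077.

1.7608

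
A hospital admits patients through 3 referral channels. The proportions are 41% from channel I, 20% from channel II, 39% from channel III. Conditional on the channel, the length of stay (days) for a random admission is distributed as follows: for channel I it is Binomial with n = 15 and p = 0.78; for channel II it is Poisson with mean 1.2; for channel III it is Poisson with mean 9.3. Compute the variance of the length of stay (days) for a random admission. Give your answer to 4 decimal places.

20.0014

Per component, I: μ=11.7, E[X²]=139.464; II: μ=1.2, E[X²]=2.64; III: μ=9.3, E[X²]=95.79.
E[X] = 0.41·11.7 + 0.2·1.2 + 0.39·9.3 = 8.664.
E[X²] = 0.41·139.464 + 0.2·2.64 + 0.39·95.79 = 95.0663.
Var(X) = E[X²] − (E[X])² = 95.0663 − 75.0649 = 20.0014.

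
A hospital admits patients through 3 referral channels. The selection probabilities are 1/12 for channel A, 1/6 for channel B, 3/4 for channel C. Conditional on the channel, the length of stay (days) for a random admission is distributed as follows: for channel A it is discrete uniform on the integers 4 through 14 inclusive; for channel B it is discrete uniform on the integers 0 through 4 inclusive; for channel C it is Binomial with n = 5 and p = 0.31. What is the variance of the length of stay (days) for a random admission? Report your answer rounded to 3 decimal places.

Per component, A: μ=9, E[X²]=91; B: μ=2, E[X²]=6; C: μ=1.55, E[X²]=3.472.
E[X] = 0.0833333·9 + 0.166667·2 + 0.75·1.55 = 2.24583.
E[X²] = 0.0833333·91 + 0.166667·6 + 0.75·3.472 = 11.1873.
Var(X) = E[X²] − (E[X])² = 11.1873 − 5.04377 = 6.14357.

6.144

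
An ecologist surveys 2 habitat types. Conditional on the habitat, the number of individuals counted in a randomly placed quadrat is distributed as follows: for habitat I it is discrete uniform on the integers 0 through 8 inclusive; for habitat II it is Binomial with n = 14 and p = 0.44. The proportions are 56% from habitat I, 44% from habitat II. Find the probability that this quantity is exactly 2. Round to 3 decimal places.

Conditional on each habitat, P(X = 2): I: 0.111111; II: 0.0167573.
By total probability, P(X = 2) = 0.56·0.111111 + 0.44·0.0167573 = 0.0695954.

0.070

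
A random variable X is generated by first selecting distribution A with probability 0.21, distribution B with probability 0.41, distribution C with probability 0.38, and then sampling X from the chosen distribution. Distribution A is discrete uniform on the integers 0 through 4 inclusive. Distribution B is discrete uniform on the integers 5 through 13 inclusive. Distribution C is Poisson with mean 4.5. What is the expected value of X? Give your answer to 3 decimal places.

5.820

Component means — A: 2; B: 9; C: 4.5.
E[X] = 0.21·2 + 0.41·9 + 0.38·4.5 = 5.82.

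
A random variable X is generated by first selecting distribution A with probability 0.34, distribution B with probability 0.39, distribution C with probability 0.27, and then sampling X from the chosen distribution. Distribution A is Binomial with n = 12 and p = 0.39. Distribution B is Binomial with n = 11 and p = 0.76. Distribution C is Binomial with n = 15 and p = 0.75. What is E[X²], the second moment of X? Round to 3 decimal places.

For each component E[X²] = Var + (mean)², giving A: 24.7572; B: 71.896; C: 129.375.
Overall E[X²] = 0.34·24.7572 + 0.39·71.896 + 0.27·129.375 = 71.3881.

71.388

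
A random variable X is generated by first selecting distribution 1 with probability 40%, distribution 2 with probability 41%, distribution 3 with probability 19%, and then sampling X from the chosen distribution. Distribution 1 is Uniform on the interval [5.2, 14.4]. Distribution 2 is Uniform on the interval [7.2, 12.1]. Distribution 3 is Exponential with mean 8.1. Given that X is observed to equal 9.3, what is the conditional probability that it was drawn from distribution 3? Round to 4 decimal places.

0.0553

Likelihoods f(9.3 | ·): 1: 0.108696; 2: 0.204082; 3: 0.0391634.
Posterior ∝ prior × likelihood. Numerator for 3: 0.19·0.0391634 = 0.00744105.
Normalizing constant: 0.4·0.108696 + 0.41·0.204082 + 0.19·0.0391634 = 0.134593.
P(3 | observation) = 0.00744105 / 0.134593 = 0.0552856.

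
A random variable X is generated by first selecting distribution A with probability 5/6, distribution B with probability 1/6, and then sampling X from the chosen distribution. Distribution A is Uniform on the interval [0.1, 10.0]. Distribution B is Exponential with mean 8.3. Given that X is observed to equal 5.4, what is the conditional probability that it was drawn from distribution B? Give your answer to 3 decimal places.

Likelihoods f(5.4 | ·): A: 0.10101; B: 0.0628592.
Posterior ∝ prior × likelihood. Numerator for B: 0.166667·0.0628592 = 0.0104765.
Normalizing constant: 0.833333·0.10101 + 0.166667·0.0628592 = 0.0946516.
P(B | observation) = 0.0104765 / 0.0946516 = 0.110685.

0.111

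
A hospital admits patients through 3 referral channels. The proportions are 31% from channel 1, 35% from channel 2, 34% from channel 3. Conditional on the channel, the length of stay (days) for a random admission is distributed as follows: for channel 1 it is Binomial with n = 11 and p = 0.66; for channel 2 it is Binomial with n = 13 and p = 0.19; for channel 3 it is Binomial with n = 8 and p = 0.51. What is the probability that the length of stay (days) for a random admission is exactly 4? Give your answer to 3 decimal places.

0.152

Conditional on each channel, P(X = 4): 1: 0.0328884; 2: 0.139857; 3: 0.273.
By total probability, P(X = 4) = 0.31·0.0328884 + 0.35·0.139857 + 0.34·0.273 = 0.151966.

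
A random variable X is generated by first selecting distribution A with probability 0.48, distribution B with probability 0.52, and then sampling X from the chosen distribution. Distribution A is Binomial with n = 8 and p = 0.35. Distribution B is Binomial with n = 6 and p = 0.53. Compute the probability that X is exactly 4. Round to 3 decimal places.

0.226

Conditional on each component, P(X = 4): A: 0.18751; B: 0.261451.
By total probability, P(X = 4) = 0.48·0.18751 + 0.52·0.261451 = 0.225959.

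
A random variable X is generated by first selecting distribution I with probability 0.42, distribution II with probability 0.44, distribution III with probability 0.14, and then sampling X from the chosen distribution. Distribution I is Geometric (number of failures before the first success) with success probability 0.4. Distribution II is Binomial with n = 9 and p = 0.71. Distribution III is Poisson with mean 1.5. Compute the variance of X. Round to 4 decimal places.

Per component, I: μ=1.5, E[X²]=6; II: μ=6.39, E[X²]=42.6852; III: μ=1.5, E[X²]=3.75.
E[X] = 0.42·1.5 + 0.44·6.39 + 0.14·1.5 = 3.6516.
E[X²] = 0.42·6 + 0.44·42.6852 + 0.14·3.75 = 21.8265.
Var(X) = E[X²] − (E[X])² = 21.8265 − 13.3342 = 8.49231.

8.4923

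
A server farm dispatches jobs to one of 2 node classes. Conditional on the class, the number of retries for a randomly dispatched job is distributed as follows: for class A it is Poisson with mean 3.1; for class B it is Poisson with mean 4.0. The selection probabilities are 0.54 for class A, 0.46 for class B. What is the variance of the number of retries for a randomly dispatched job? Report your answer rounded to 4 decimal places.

3.7152

Per component, A: μ=3.1, E[X²]=12.71; B: μ=4, E[X²]=20.
E[X] = 0.54·3.1 + 0.46·4 = 3.514.
E[X²] = 0.54·12.71 + 0.46·20 = 16.0634.
Var(X) = E[X²] − (E[X])² = 16.0634 − 12.3482 = 3.7152.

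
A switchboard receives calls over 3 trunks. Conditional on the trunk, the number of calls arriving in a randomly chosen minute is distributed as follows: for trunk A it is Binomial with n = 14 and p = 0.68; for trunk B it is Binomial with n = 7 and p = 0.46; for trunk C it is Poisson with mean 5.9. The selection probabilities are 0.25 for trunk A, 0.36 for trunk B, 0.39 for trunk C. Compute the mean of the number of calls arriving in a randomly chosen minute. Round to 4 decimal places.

5.8402

Component means — A: 9.52; B: 3.22; C: 5.9.
E[X] = 0.25·9.52 + 0.36·3.22 + 0.39·5.9 = 5.8402.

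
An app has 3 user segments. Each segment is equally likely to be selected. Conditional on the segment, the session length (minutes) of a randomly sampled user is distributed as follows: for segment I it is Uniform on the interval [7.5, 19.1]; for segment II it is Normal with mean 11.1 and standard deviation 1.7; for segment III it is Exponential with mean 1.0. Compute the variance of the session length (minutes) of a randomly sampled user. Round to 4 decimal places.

33.7167

Per component, I: μ=13.3, E[X²]=188.103; II: μ=11.1, E[X²]=126.1; III: μ=1, E[X²]=2.
E[X] = 0.333333·13.3 + 0.333333·11.1 + 0.333333·1 = 8.46667.
E[X²] = 0.333333·188.103 + 0.333333·126.1 + 0.333333·2 = 105.401.
Var(X) = E[X²] − (E[X])² = 105.401 − 71.6844 = 33.7167.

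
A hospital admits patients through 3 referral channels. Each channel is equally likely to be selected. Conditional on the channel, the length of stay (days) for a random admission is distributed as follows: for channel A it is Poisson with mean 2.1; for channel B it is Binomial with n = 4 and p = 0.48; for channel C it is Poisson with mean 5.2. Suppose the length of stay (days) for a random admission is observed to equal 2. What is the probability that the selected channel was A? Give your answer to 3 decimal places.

0.376

Likelihoods P(X=2 | ·): A: 0.270016; B: 0.373801; C: 0.074584.
Posterior ∝ prior × likelihood. Numerator for A: 0.333333·0.270016 = 0.0900055.
Normalizing constant: 0.333333·0.270016 + 0.333333·0.373801 + 0.333333·0.074584 = 0.239467.
P(A | observation) = 0.0900055 / 0.239467 = 0.375857.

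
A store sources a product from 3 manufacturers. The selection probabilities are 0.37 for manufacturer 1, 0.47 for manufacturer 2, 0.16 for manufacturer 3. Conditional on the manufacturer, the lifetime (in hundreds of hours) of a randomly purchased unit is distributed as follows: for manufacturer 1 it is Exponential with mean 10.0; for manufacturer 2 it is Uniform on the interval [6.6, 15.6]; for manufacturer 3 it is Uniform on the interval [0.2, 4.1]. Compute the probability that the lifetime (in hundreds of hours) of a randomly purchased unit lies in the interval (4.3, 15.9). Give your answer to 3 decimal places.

Conditional on each manufacturer, P(4.3 < X < 15.9): 1: 0.446583; 2: 1; 3: 0.
By total probability, P(4.3 < X < 15.9) = 0.37·0.446583 + 0.47·1 + 0.16·0 = 0.635236.

0.635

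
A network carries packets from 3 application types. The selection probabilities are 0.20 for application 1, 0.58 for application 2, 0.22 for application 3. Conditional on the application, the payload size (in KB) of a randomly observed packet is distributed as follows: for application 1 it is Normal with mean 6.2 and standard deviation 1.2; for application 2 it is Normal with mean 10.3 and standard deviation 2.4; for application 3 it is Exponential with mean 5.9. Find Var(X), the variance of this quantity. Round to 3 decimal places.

Per component, 1: μ=6.2, E[X²]=39.88; 2: μ=10.3, E[X²]=111.85; 3: μ=5.9, E[X²]=69.62.
E[X] = 0.2·6.2 + 0.58·10.3 + 0.22·5.9 = 8.512.
E[X²] = 0.2·39.88 + 0.58·111.85 + 0.22·69.62 = 88.1654.
Var(X) = E[X²] − (E[X])² = 88.1654 − 72.4541 = 15.7113.

15.711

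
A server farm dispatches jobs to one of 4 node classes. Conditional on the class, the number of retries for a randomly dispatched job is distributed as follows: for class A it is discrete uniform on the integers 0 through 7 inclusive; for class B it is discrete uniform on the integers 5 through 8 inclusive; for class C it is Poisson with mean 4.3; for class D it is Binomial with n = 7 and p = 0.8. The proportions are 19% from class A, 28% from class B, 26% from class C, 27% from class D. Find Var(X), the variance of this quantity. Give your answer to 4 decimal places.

Per component, A: μ=3.5, E[X²]=17.5; B: μ=6.5, E[X²]=43.5; C: μ=4.3, E[X²]=22.79; D: μ=5.6, E[X²]=32.48.
E[X] = 0.19·3.5 + 0.28·6.5 + 0.26·4.3 + 0.27·5.6 = 5.115.
E[X²] = 0.19·17.5 + 0.28·43.5 + 0.26·22.79 + 0.27·32.48 = 30.2.
Var(X) = E[X²] − (E[X])² = 30.2 − 26.1632 = 4.03678.

4.0368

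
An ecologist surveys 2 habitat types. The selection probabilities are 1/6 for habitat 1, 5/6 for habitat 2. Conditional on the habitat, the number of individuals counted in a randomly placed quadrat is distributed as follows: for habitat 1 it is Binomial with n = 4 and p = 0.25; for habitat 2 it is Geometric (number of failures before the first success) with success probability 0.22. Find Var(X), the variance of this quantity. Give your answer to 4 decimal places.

Per component, 1: μ=1, E[X²]=1.75; 2: μ=3.54545, E[X²]=28.686.
E[X] = 0.166667·1 + 0.833333·3.54545 = 3.12121.
E[X²] = 0.166667·1.75 + 0.833333·28.686 = 24.1966.
Var(X) = E[X²] − (E[X])² = 24.1966 − 9.74197 = 14.4547.

14.4547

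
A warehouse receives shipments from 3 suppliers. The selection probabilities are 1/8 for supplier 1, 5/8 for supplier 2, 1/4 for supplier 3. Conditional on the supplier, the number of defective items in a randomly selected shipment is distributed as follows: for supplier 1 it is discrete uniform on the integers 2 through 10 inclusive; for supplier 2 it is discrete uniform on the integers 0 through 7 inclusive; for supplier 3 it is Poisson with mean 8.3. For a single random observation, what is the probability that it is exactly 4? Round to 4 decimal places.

Conditional on each supplier, P(X = 4): 1: 0.111111; 2: 0.125; 3: 0.0491425.
By total probability, P(X = 4) = 0.125·0.111111 + 0.625·0.125 + 0.25·0.0491425 = 0.1043.

0.1043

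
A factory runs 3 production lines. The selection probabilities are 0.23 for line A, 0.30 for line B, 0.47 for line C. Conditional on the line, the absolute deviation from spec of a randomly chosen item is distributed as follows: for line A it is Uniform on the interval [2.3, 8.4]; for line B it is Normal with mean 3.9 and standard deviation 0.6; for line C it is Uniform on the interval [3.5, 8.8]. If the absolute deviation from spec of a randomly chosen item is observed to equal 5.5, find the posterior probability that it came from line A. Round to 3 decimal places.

Likelihoods f(5.5 | ·): A: 0.163934; B: 0.0189933; C: 0.188679.
Posterior ∝ prior × likelihood. Numerator for A: 0.23·0.163934 = 0.0377049.
Normalizing constant: 0.23·0.163934 + 0.3·0.0189933 + 0.47·0.188679 = 0.132082.
P(A | observation) = 0.0377049 / 0.132082 = 0.285466.

0.285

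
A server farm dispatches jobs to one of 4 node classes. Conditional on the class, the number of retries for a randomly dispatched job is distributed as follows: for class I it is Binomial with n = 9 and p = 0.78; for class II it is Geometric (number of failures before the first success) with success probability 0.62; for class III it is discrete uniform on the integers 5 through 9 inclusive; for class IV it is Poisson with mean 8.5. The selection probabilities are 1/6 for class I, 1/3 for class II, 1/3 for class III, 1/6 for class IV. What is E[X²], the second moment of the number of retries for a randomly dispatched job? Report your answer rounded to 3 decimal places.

For each component E[X²] = Var + (mean)², giving I: 50.8248; II: 1.3642; III: 51; IV: 80.75.
Overall E[X²] = 0.166667·50.8248 + 0.333333·1.3642 + 0.333333·51 + 0.166667·80.75 = 39.3839.

39.384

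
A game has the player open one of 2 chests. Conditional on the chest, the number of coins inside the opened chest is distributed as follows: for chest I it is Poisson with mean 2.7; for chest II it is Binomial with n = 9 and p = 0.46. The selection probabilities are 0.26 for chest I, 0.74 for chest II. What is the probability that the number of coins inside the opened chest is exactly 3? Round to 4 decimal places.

0.2073

Conditional on each chest, P(X = 3): I: 0.220468; II: 0.202729.
By total probability, P(X = 3) = 0.26·0.220468 + 0.74·0.202729 = 0.207341.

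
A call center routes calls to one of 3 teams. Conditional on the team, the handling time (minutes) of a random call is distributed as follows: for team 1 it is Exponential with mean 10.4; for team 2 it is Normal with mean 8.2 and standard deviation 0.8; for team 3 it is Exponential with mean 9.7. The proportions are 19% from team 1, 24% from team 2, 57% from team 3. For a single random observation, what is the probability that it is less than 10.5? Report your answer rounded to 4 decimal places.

0.7372

Conditional on each team, P(X < 10.5): 1: 0.635641; 2: 0.99798; 3: 0.661244.
By total probability, P(X < 10.5) = 0.19·0.635641 + 0.24·0.99798 + 0.57·0.661244 = 0.737196.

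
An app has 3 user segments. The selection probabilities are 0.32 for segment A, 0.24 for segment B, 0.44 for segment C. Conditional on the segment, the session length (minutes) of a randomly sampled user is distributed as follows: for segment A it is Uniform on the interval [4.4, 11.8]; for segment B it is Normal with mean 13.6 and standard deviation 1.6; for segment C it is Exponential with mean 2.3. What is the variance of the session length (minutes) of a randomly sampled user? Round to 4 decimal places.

24.9460

Per component, A: μ=8.1, E[X²]=70.1733; B: μ=13.6, E[X²]=187.52; C: μ=2.3, E[X²]=10.58.
E[X] = 0.32·8.1 + 0.24·13.6 + 0.44·2.3 = 6.868.
E[X²] = 0.32·70.1733 + 0.24·187.52 + 0.44·10.58 = 72.1155.
Var(X) = E[X²] − (E[X])² = 72.1155 − 47.1694 = 24.946.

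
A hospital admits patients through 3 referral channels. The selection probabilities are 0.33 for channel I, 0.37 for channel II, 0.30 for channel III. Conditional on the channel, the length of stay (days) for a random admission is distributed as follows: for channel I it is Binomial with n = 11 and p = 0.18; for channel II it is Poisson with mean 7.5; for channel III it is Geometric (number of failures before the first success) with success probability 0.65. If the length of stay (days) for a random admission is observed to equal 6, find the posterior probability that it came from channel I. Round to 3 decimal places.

0.036

Likelihoods P(X=6 | ·): I: 0.00582568; II: 0.136718; III: 0.00119487.
Posterior ∝ prior × likelihood. Numerator for I: 0.33·0.00582568 = 0.00192247.
Normalizing constant: 0.33·0.00582568 + 0.37·0.136718 + 0.3·0.00119487 = 0.0528667.
P(I | observation) = 0.00192247 / 0.0528667 = 0.0363645.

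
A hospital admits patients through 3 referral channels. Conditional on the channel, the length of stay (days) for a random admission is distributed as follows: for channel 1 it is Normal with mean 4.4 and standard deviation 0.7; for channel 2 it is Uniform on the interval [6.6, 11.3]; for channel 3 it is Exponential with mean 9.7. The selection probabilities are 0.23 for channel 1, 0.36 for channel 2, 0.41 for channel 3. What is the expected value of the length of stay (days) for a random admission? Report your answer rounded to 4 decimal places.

Component means — 1: 4.4; 2: 8.95; 3: 9.7.
E[X] = 0.23·4.4 + 0.36·8.95 + 0.41·9.7 = 8.211.

8.2110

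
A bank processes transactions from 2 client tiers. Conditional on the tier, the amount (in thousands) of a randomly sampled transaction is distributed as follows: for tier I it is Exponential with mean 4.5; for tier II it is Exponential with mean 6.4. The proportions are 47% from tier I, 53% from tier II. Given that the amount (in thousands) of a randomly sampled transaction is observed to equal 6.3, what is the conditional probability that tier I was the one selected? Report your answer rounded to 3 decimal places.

Likelihoods f(6.3 | ·): I: 0.0547993; II: 0.0583864.
Posterior ∝ prior × likelihood. Numerator for I: 0.47·0.0547993 = 0.0257557.
Normalizing constant: 0.47·0.0547993 + 0.53·0.0583864 = 0.0567005.
P(I | observation) = 0.0257557 / 0.0567005 = 0.454241.

0.454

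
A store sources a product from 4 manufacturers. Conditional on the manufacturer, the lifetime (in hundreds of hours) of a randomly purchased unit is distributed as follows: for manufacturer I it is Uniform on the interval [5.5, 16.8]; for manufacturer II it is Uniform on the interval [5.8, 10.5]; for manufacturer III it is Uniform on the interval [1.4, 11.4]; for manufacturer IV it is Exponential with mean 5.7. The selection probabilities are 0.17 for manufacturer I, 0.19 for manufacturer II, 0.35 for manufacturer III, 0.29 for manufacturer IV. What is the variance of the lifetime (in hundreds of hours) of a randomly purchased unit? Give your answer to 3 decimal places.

18.179

Per component, I: μ=11.15, E[X²]=134.963; II: μ=8.15, E[X²]=68.2633; III: μ=6.4, E[X²]=49.2933; IV: μ=5.7, E[X²]=64.98.
E[X] = 0.17·11.15 + 0.19·8.15 + 0.35·6.4 + 0.29·5.7 = 7.337.
E[X²] = 0.17·134.963 + 0.19·68.2633 + 0.35·49.2933 + 0.29·64.98 = 72.0107.
Var(X) = E[X²] − (E[X])² = 72.0107 − 53.8316 = 18.1791.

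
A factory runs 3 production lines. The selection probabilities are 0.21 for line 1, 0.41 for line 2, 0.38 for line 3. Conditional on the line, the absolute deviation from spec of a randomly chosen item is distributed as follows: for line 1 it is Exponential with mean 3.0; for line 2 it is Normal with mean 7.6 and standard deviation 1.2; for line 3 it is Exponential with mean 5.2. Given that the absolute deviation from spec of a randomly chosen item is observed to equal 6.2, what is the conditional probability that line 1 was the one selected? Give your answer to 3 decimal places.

0.089

Likelihoods f(6.2 | ·): 1: 0.0422024; 2: 0.168332; 3: 0.0583692.
Posterior ∝ prior × likelihood. Numerator for 1: 0.21·0.0422024 = 0.0088625.
Normalizing constant: 0.21·0.0422024 + 0.41·0.168332 + 0.38·0.0583692 = 0.100059.
P(1 | observation) = 0.0088625 / 0.100059 = 0.0885727.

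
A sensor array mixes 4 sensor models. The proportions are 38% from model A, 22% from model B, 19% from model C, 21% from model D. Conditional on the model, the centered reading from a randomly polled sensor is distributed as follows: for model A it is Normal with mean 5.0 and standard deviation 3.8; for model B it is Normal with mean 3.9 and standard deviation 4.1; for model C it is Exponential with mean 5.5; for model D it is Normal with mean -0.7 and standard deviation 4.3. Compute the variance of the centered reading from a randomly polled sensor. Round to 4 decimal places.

24.1461

Per component, A: μ=5, E[X²]=39.44; B: μ=3.9, E[X²]=32.02; C: μ=5.5, E[X²]=60.5; D: μ=-0.7, E[X²]=18.98.
E[X] = 0.38·5 + 0.22·3.9 + 0.19·5.5 + 0.21·-0.7 = 3.656.
E[X²] = 0.38·39.44 + 0.22·32.02 + 0.19·60.5 + 0.21·18.98 = 37.5124.
Var(X) = E[X²] − (E[X])² = 37.5124 − 13.3663 = 24.1461.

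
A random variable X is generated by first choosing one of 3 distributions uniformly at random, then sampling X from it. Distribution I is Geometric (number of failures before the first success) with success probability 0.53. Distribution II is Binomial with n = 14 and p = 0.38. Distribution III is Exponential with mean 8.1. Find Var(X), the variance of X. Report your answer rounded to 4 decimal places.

Per component, I: μ=0.886792, E[X²]=2.45959; II: μ=5.32, E[X²]=31.6008; III: μ=8.1, E[X²]=131.22.
E[X] = 0.333333·0.886792 + 0.333333·5.32 + 0.333333·8.1 = 4.76893.
E[X²] = 0.333333·2.45959 + 0.333333·31.6008 + 0.333333·131.22 = 55.0935.
Var(X) = E[X²] − (E[X])² = 55.0935 − 22.7427 = 32.3508.

32.3508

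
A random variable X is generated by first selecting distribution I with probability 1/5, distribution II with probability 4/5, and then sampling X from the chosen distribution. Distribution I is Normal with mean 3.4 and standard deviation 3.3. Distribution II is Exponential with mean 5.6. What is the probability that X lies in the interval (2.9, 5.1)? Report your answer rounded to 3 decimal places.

0.206

Conditional on each component, P(2.9 < X < 5.1): I: 0.256992; II: 0.193559.
By total probability, P(2.9 < X < 5.1) = 0.2·0.256992 + 0.8·0.193559 = 0.206246.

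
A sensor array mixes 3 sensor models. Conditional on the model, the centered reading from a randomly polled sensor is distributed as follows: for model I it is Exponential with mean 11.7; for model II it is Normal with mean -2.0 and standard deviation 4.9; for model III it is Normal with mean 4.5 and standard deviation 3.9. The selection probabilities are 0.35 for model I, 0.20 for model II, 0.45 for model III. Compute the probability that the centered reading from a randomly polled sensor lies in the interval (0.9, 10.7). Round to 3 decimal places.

0.583

Conditional on each model, P(0.9 < X < 10.7): I: 0.525256; II: 0.272207; III: 0.76607.
By total probability, P(0.9 < X < 10.7) = 0.35·0.525256 + 0.2·0.272207 + 0.45·0.76607 = 0.583013.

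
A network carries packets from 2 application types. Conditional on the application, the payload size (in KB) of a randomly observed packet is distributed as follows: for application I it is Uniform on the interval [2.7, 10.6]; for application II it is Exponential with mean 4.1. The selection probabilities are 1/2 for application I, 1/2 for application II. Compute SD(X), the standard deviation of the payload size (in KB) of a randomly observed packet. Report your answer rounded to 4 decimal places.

3.5540

Per component, I: μ=6.65, E[X²]=49.4233; II: μ=4.1, E[X²]=33.62.
E[X] = 0.5·6.65 + 0.5·4.1 = 5.375.
E[X²] = 0.5·49.4233 + 0.5·33.62 = 41.5217.
Var(X) = E[X²] − (E[X])² = 41.5217 − 28.8906 = 12.631.
SD(X) = √12.631 = 3.55402.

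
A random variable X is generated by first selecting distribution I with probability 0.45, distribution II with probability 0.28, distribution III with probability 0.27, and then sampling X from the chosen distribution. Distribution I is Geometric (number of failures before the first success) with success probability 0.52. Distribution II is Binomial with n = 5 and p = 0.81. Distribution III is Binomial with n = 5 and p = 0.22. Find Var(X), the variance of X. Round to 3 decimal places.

Per component, I: μ=0.923077, E[X²]=2.62722; II: μ=4.05, E[X²]=17.172; III: μ=1.1, E[X²]=2.068.
E[X] = 0.45·0.923077 + 0.28·4.05 + 0.27·1.1 = 1.84638.
E[X²] = 0.45·2.62722 + 0.28·17.172 + 0.27·2.068 = 6.54877.
Var(X) = E[X²] − (E[X])² = 6.54877 − 3.40914 = 3.13963.

3.140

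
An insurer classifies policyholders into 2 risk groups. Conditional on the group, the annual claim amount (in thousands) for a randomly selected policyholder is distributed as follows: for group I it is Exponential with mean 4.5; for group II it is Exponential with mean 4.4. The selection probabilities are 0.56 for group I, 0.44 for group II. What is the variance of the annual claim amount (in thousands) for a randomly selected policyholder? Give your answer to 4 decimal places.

19.8609

Per component, I: μ=4.5, E[X²]=40.5; II: μ=4.4, E[X²]=38.72.
E[X] = 0.56·4.5 + 0.44·4.4 = 4.456.
E[X²] = 0.56·40.5 + 0.44·38.72 = 39.7168.
Var(X) = E[X²] − (E[X])² = 39.7168 − 19.8559 = 19.8609.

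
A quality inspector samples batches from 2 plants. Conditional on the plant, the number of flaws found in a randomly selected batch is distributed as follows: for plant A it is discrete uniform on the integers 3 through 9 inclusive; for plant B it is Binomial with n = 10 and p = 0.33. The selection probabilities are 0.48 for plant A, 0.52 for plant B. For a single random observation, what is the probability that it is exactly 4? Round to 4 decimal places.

0.1857

Conditional on each plant, P(X = 4): A: 0.142857; B: 0.225281.
By total probability, P(X = 4) = 0.48·0.142857 + 0.52·0.225281 = 0.185717.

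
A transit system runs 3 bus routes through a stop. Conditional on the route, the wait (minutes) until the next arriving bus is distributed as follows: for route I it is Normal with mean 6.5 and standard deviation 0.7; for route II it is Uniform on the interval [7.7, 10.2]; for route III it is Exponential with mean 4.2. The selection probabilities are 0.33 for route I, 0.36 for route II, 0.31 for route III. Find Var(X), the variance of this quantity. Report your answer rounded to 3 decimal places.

9.590

Per component, I: μ=6.5, E[X²]=42.74; II: μ=8.95, E[X²]=80.6233; III: μ=4.2, E[X²]=35.28.
E[X] = 0.33·6.5 + 0.36·8.95 + 0.31·4.2 = 6.669.
E[X²] = 0.33·42.74 + 0.36·80.6233 + 0.31·35.28 = 54.0654.
Var(X) = E[X²] − (E[X])² = 54.0654 − 44.4756 = 9.58984.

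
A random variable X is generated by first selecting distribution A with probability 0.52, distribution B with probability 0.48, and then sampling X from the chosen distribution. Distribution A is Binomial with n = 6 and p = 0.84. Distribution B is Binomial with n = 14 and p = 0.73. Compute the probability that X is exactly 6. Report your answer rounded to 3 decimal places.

Conditional on each component, P(X = 6): A: 0.351298; B: 0.0128352.
By total probability, P(X = 6) = 0.52·0.351298 + 0.48·0.0128352 = 0.188836.

0.189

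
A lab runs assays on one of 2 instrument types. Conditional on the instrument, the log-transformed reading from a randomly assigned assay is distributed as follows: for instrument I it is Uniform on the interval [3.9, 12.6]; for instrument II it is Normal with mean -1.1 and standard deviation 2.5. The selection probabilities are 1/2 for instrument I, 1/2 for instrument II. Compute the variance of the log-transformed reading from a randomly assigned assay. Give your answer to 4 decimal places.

28.1344

Per component, I: μ=8.25, E[X²]=74.37; II: μ=-1.1, E[X²]=7.46.
E[X] = 0.5·8.25 + 0.5·-1.1 = 3.575.
E[X²] = 0.5·74.37 + 0.5·7.46 = 40.915.
Var(X) = E[X²] − (E[X])² = 40.915 − 12.7806 = 28.1344.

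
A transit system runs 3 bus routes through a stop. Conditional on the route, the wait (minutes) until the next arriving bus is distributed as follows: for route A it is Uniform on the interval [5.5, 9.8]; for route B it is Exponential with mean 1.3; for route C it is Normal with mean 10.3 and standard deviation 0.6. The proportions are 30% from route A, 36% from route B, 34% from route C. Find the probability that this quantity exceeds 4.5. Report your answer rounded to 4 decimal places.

0.6513

Conditional on each route, P(X > 4.5): A: 1; B: 0.0313814; C: 1.
By total probability, P(X > 4.5) = 0.3·1 + 0.36·0.0313814 + 0.34·1 = 0.651297.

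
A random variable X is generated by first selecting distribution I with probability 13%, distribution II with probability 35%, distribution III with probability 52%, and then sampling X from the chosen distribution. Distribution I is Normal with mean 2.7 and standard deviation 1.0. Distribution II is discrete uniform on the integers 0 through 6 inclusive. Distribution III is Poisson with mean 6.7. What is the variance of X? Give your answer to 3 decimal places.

Per component, I: μ=2.7, E[X²]=8.29; II: μ=3, E[X²]=13; III: μ=6.7, E[X²]=51.59.
E[X] = 0.13·2.7 + 0.35·3 + 0.52·6.7 = 4.885.
E[X²] = 0.13·8.29 + 0.35·13 + 0.52·51.59 = 32.4545.
Var(X) = E[X²] − (E[X])² = 32.4545 − 23.8632 = 8.59127.

8.591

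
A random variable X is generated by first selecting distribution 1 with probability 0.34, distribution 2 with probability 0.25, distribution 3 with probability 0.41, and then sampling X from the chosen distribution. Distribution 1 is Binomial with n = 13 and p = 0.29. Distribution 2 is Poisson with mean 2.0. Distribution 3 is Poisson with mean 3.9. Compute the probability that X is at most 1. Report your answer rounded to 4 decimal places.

Conditional on each component, P(X ≤ 1): 1: 0.0735154; 2: 0.406006; 3: 0.0991854.
By total probability, P(X ≤ 1) = 0.34·0.0735154 + 0.25·0.406006 + 0.41·0.0991854 = 0.167163.

0.1672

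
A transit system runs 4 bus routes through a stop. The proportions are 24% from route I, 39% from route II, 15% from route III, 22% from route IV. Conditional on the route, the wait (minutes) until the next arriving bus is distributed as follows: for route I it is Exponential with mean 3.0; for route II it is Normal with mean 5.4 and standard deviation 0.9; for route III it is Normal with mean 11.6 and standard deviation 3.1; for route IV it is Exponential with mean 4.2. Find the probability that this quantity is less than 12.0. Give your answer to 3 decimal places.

0.916

Conditional on each route, P(X < 12.0): I: 0.981684; II: 1; III: 0.551334; IV: 0.942567.
By total probability, P(X < 12.0) = 0.24·0.981684 + 0.39·1 + 0.15·0.551334 + 0.22·0.942567 = 0.915669.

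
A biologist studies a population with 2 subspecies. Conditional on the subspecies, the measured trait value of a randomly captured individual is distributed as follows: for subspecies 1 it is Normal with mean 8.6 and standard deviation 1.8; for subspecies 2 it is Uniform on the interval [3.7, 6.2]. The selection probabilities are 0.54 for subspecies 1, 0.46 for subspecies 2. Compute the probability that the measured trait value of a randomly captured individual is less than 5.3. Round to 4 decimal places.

Conditional on each subspecies, P(X < 5.3): 1: 0.0333765; 2: 0.64.
By total probability, P(X < 5.3) = 0.54·0.0333765 + 0.46·0.64 = 0.312423.

0.3124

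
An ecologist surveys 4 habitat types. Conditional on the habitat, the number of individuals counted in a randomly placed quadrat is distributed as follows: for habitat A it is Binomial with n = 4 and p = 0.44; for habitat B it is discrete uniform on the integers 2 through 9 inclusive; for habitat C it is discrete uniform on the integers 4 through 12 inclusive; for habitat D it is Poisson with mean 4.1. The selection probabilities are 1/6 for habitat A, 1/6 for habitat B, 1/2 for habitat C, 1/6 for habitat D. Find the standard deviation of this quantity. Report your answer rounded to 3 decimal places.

3.269

Per component, A: μ=1.76, E[X²]=4.0832; B: μ=5.5, E[X²]=35.5; C: μ=8, E[X²]=70.6667; D: μ=4.1, E[X²]=20.91.
E[X] = 0.166667·1.76 + 0.166667·5.5 + 0.5·8 + 0.166667·4.1 = 5.89333.
E[X²] = 0.166667·4.0832 + 0.166667·35.5 + 0.5·70.6667 + 0.166667·20.91 = 45.4155.
Var(X) = E[X²] − (E[X])² = 45.4155 − 34.7314 = 10.6842.
SD(X) = √10.6842 = 3.26866.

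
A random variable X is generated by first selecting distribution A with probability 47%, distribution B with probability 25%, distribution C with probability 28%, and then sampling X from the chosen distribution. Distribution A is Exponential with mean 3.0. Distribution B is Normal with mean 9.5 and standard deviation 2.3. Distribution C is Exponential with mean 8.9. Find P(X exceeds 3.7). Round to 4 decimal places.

0.5702

Conditional on each component, P(X > 3.7): A: 0.29132; B: 0.994161; C: 0.659858.
By total probability, P(X > 3.7) = 0.47·0.29132 + 0.25·0.994161 + 0.28·0.659858 = 0.570221.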